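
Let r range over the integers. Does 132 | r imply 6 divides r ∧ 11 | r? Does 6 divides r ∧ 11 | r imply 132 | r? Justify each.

Forward direction. If 132 ∣ r, write r = 132q. Since 132 = 22·6, r = 6·(22q), so 6 ∣ r; and since 132 = 12·11, r = 11·(12q), so 11 ∣ r.

Converse. This fails: take r = 66. Both 6 ∣ 66 and 11 ∣ 66, yet 66 is not a multiple of 132 (since 66 = 0·132 + 66), so 132 ∤ 66.

Not equivalent: only (⇒) holds.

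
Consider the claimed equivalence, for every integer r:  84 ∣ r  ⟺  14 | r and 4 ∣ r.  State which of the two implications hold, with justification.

The forward direction holds; the converse fails.

Forward direction. If 84 ∣ r, write r = 84q. Since 84 = 6·14, r = 14·(6q), so 14 ∣ r; and since 84 = 21·4, r = 4·(21q), so 4 ∣ r.

Converse. This fails: take r = 28. Both 14 ∣ 28 and 4 ∣ 28, yet 28 is not a multiple of 84 (since 28 = 0·84 + 28), so 84 ∤ 28.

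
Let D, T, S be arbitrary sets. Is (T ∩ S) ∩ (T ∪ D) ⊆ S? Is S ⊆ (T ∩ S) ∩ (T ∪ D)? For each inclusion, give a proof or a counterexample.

Forward inclusion. Let x ∈ (T ∩ S) ∩ (T ∪ D). Then either x ∈ T ∩ S and x ∉ D; or x ∈ D ∩ T ∩ S. In each case x ∈ S, so (T ∩ S) ∩ (T ∪ D) ⊆ S.

Reverse inclusion. This inclusion fails. Take D = ∅, T = ∅, S = {1}; then 1 ∈ S but 1 ∉ (T ∩ S) ∩ (T ∪ D).

The sets are not equal: only the forward inclusion holds.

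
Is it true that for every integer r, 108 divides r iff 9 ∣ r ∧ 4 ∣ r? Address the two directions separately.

(→) If 108 ∣ r, write r = 108q. Since 108 = 12·9, r = 9·(12q), so 9 ∣ r; and since 108 = 27·4, r = 4·(27q), so 4 ∣ r.

(←) This fails: take r = 36. Both 9 ∣ 36 and 4 ∣ 36, yet 36 is not a multiple of 108 (since 36 = 0·108 + 36), so 108 ∤ 36.

Not equivalent: only (⇒) holds.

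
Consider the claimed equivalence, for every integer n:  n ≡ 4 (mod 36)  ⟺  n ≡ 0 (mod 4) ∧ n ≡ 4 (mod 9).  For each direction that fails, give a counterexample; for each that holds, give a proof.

(⇒) Suppose n ≡ 4 (mod 36); write n = 36j + 4. Since 4 ∣ 36, reducing mod 4 gives n ≡ 4 ≡ 0 (mod 4); since 9 ∣ 36, reducing mod 9 gives n ≡ 4 (mod 9).

(⇐) Conversely, if n ≡ 0 (mod 4) and n ≡ 4 (mod 9), then by the Chinese remainder theorem n ≡ 4 (mod 36). This is exactly n ≡ 4 (mod 36).

Both directions hold; the statement is true.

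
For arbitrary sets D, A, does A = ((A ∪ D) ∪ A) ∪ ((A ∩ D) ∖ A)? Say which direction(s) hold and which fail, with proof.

(⊆) Let x ∈ A. Then either x ∈ A and x ∉ D; or x ∈ D ∩ A. In each case x ∈ ((A ∪ D) ∪ A) ∪ ((A ∩ D) ∖ A), so A ⊆ ((A ∪ D) ∪ A) ∪ ((A ∩ D) ∖ A).

(⊇) This inclusion fails. Take D = {1}, A = ∅; then 1 ∈ ((A ∪ D) ∪ A) ∪ ((A ∩ D) ∖ A) but 1 ∉ A.

The sets are not equal: only the forward inclusion holds.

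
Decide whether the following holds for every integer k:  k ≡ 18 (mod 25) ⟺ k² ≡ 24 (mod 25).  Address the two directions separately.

(⇒) holds; (⇐) fails.

Forward direction. Suppose k ≡ 18 (mod 25). Write k = 25j + 18. Then (25j + 18)² = 625j² + 900j + 324 = 25(25j² + 36j + 12) + 24, so k² ≡ 24 (mod 25).

Converse. This fails: take k = 7. Then 7² = 49 ≡ 24 (mod 25), yet 7 ≡ 7 (mod 25), not 18.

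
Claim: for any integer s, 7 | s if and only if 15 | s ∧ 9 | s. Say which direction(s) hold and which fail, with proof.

(→) This fails: take s = 7. Certainly 7 ∣ 7, but 15 ∤ 7.

(←) This fails: take s = 45. Both 15 ∣ 45 and 9 ∣ 45, yet 45 is not a multiple of 7 (since 45 = 6·7 + 3), so 7 ∤ 45.

(⇒) fails and (⇐) fails.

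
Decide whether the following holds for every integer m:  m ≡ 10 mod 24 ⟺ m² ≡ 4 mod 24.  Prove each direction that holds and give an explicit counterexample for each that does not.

(⟹) Suppose m ≡ 10 mod 24. Write m = 24j + 10. Then (24j + 10)² = 576j² + 480j + 100 = 24(24j² + 20j + 4) + 4, so m² ≡ 4 (mod 24).

(⟸) This fails: take m = 2. Then 2² = 4 ≡ 4 (mod 24), yet 2 ≡ 2 (mod 24), not 10.

Not equivalent: only (⇒) holds.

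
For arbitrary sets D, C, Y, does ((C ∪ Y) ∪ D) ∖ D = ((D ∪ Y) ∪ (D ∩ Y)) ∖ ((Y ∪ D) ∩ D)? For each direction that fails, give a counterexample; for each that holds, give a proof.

(⊇) Let x ∈ ((D ∪ Y) ∪ (D ∩ Y)) ∖ ((Y ∪ D) ∩ D). Then either x ∈ Y and x ∉ D, C; or x ∈ C ∩ Y and x ∉ D. In each case x ∈ ((C ∪ Y) ∪ D) ∖ D, so ((D ∪ Y) ∪ (D ∩ Y)) ∖ ((Y ∪ D) ∩ D) ⊆ ((C ∪ Y) ∪ D) ∖ D.

(⊆) This inclusion fails. Take D = ∅, C = {1}, Y = ∅; then 1 ∈ ((C ∪ Y) ∪ D) ∖ D but 1 ∉ ((D ∪ Y) ∪ (D ∩ Y)) ∖ ((Y ∪ D) ∩ D).

Only the reverse inclusion holds.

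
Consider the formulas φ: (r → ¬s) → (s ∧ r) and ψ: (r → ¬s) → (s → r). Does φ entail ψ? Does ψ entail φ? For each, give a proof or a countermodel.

(⇒) holds; (⇐) fails.

(⟹) Assume the antecedent. If r is true, (r → ¬s) → (s → r) reduces to true regardless of the other variables. If r is false, the antecedent cannot hold. Either way (r → ¬s) → (s → r) holds.

(⟸) This fails. Under r = F, s = F, the left side is false but the right side is true.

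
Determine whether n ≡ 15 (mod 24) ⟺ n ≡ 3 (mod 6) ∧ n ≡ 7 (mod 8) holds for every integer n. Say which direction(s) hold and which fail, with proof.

(⇒) Suppose n ≡ 15 (mod 24); write n = 24j + 15. Since 6 ∣ 24, reducing mod 6 gives n ≡ 15 ≡ 3 (mod 6); since 8 ∣ 24, reducing mod 8 gives n ≡ 15 ≡ 7 (mod 8).

(⇐) Conversely, if n ≡ 3 (mod 6) and n ≡ 7 (mod 8), then by the Chinese remainder theorem n ≡ 15 (mod 24). This is exactly n ≡ 15 (mod 24).

The biconditional holds.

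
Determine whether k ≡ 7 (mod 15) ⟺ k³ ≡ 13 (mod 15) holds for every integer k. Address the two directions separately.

(⟸) Suppose k³ ≡ 13 (mod 15). The only residue r in {0, …, 14} with r³ ≡ 13 (mod 15) is r = 7, so k ≡ 7 (mod 15).

(⟹) Suppose k ≡ 7 (mod 15). Write k = 15j + 7. Then (15j + 7)³ = 3375j³ + 4725j² + 2205j + 343 = 15(225j³ + 315j² + 147j + 22) + 13, so k³ ≡ 13 (mod 15).

Equivalent; both directions hold.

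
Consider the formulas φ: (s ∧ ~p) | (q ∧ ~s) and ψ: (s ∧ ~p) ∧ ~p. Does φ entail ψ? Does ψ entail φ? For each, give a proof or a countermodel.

Not equivalent: only (⇐) holds.

(→) This fails. Under q = T, s = F, p = F, the left side is true but the right side is false.

(←) Assume the antecedent. If q is true, the antecedent forces (q = T, s = T, p = F), and (s ∧ ~p) | (q ∧ ~s) holds there. If q is false, the antecedent forces (q = F, s = T, p = F), and (s ∧ ~p) | (q ∧ ~s) holds there. Either way (s ∧ ~p) | (q ∧ ~s) holds.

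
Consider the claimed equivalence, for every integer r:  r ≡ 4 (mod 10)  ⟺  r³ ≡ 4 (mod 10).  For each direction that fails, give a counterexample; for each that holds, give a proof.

Equivalent; both directions hold.

[⇒] Suppose r ≡ 4 (mod 10). Write r = 10j + 4. Then (10j + 4)³ = 1000j³ + 1200j² + 480j + 64 = 10(100j³ + 120j² + 48j + 6) + 4, so r³ ≡ 4 (mod 10).

[⇐] Conversely, suppose r³ ≡ 4 (mod 10). The only residue r in {0, …, 9} with r³ ≡ 4 (mod 10) is r = 4, so r ≡ 4 (mod 10).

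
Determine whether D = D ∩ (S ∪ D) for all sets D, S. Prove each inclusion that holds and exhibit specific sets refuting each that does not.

(⟹) Let x ∈ D. Then either x ∈ D and x ∉ S; or x ∈ D ∩ S. In each case x ∈ D ∩ (S ∪ D), so D ⊆ D ∩ (S ∪ D).

(⟸) Let x ∈ D ∩ (S ∪ D). Then either x ∈ D and x ∉ S; or x ∈ D ∩ S. In each case x ∈ D, so D ∩ (S ∪ D) ⊆ D.

The two sets are equal.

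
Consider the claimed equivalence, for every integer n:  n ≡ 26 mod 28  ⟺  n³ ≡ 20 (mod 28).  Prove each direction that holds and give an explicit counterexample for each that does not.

(⟹) Suppose n ≡ 26 mod 28. Write n = 28j + 26. Then (28j + 26)³ = 21952j³ + 61152j² + 56784j + 17576 = 28(784j³ + 2184j² + 2028j + 627) + 20, so n³ ≡ 20 (mod 28).

(⟸) This fails: take n = 6. Then 6³ = 216 ≡ 20 (mod 28), yet 6 ≡ 6 (mod 28), not 26.

Not equivalent: only (⇒) holds.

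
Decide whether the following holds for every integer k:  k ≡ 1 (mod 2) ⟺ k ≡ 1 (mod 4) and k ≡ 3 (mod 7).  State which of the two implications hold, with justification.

The forward direction fails; the converse holds.

(⇒) This fails: k = 1 gives 1 ≡ 1 (mod 2) but 1 ≡ 1 (mod 7), so the conjunction on the right does not hold.

(⇐) Conversely, if k ≡ 1 (mod 4) and k ≡ 3 (mod 7), then by the Chinese remainder theorem k ≡ 17 (mod 28). Since 17 ≡ 1 (mod 2) and 2 ∣ 28, we get k ≡ 1 (mod 2).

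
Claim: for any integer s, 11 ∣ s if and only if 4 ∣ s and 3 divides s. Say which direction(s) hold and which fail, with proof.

(⟹) This fails: take s = 11. Certainly 11 ∣ 11, but 4 ∤ 11.

(⟸) This fails: take s = 12. Both 4 ∣ 12 and 3 ∣ 12, yet 12 is not a multiple of 11 (since 12 = 1·11 + 1), so 11 ∤ 12.

Neither direction holds.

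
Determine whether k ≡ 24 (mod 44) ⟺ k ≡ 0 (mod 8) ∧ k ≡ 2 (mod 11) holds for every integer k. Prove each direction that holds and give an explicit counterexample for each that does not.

Not equivalent: only (⇐) holds.

(→) This fails: k = 68 gives 68 ≡ 24 (mod 44) but 68 ≡ 4 (mod 8), so the conjunction on the right does not hold.

(←) Conversely, if k ≡ 0 (mod 8) and k ≡ 2 (mod 11), then by the Chinese remainder theorem k ≡ 24 (mod 88). Since 24 ≡ 24 (mod 44) and 44 ∣ 88, we get k ≡ 24 (mod 44).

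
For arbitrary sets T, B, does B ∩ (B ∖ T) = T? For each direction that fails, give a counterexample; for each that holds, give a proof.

Both inclusions fail.

Forward inclusion. This inclusion fails. Take T = ∅, B = {1}; then 1 ∈ B ∩ (B ∖ T) but 1 ∉ T.

Reverse inclusion. This inclusion fails. Take T = {1}, B = ∅; then 1 ∈ T but 1 ∉ B ∩ (B ∖ T).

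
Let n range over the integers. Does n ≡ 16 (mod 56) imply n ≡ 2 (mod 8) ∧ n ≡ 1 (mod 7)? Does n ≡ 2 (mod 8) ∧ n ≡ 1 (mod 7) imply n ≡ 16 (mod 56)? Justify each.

[⇒] This fails: n = 16 gives 16 ≡ 16 (mod 56) but 16 ≡ 0 (mod 8), so the conjunction on the right does not hold.

[⇐] This fails: n = 50 satisfies both congruences on the right (50 ≡ 2 mod 8 and 50 ≡ 1 mod 7) yet 50 ≡ 50 (mod 56), not 16.

(⇒) fails and (⇐) fails.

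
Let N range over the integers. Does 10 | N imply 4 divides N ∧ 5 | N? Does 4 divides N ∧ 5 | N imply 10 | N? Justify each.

(⇐) Suppose 4 ∣ N and 5 ∣ N. Any common multiple of 4 and 5 is a multiple of their lcm; here gcd(4, 5) = 1, so lcm(4, 5) = 4·5 = 20, so 20 ∣ N. Since 10 ∣ 20, it follows that 10 ∣ N.

(⇒) This fails: take N = 10. Certainly 10 ∣ 10, but 4 ∤ 10.

Only the converse holds.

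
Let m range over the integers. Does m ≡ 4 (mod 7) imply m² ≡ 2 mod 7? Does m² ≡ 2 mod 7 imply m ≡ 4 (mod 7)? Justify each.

(⟹) Suppose m ≡ 4 (mod 7). Write m = 7j + 4. Then (7j + 4)² = 49j² + 56j + 16 = 7(7j² + 8j + 2) + 2, so m² ≡ 2 (mod 7).

(⟸) This fails: take m = 3. Then 3² = 9 ≡ 2 (mod 7), yet 3 ≡ 3 (mod 7), not 4.

Only the forward implication holds.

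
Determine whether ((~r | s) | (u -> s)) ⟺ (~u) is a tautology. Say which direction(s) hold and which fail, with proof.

[⇒] This fails. Under u = T, s = F, r = F, the left side is true but the right side is false.

[⇐] Assume the antecedent. If u is true, the antecedent cannot hold. If u is false, (~r | s) | (u -> s) reduces to true regardless of the other variables. Either way (~r | s) | (u -> s) holds.

(⇒) fails; (⇐) holds.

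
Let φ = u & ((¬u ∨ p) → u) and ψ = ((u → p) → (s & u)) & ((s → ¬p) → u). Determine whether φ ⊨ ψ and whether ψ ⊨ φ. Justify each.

The forward direction fails; the converse holds.

(→) This fails. Under u = T, s = F, p = T, the left side is true but the right side is false.

(←) Assume the antecedent. If u is true, u & ((¬u ∨ p) → u) reduces to true regardless of the other variables. If u is false, the antecedent cannot hold. Either way u & ((¬u ∨ p) → u) holds.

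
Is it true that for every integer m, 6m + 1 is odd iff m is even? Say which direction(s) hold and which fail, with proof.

(⟸) Suppose m is even. Since 6 is even, 6m is even for every m, so 6m + 1 has the same parity as 1, which is odd. Hence 6m + 1 is odd.

(⟹) This fails: take m = 7. Then 6m + 1 = 43, which is odd, yet m = 7 is odd, not even.

Not equivalent: only (⇐) holds.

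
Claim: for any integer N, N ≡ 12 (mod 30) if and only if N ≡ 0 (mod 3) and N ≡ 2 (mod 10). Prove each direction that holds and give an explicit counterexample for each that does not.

Both directions hold.

(⇒) Suppose N ≡ 12 (mod 30); write N = 30j + 12. Since 3 ∣ 30, reducing mod 3 gives N ≡ 12 ≡ 0 (mod 3); since 10 ∣ 30, reducing mod 10 gives N ≡ 12 ≡ 2 (mod 10).

(⇐) Conversely, if N ≡ 0 (mod 3) and N ≡ 2 (mod 10), then by the Chinese remainder theorem N ≡ 12 (mod 30). This is exactly N ≡ 12 (mod 30).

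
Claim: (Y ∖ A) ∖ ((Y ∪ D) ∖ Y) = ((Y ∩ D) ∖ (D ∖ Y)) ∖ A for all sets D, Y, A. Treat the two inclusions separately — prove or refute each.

(⟹) This inclusion fails. Take D = ∅, Y = {1}, A = ∅; then 1 ∈ (Y ∖ A) ∖ ((Y ∪ D) ∖ Y) but 1 ∉ ((Y ∩ D) ∖ (D ∖ Y)) ∖ A.

(⟸) Let x ∈ ((Y ∩ D) ∖ (D ∖ Y)) ∖ A. Then x ∈ D ∩ Y and x ∉ A, from which x ∈ (Y ∖ A) ∖ ((Y ∪ D) ∖ Y).

(⊆) fails; (⊇) holds.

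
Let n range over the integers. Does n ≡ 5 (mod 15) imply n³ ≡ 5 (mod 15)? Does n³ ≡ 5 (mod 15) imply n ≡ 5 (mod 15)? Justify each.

(⟹) Suppose n ≡ 5 (mod 15). Write n = 15j + 5. Then (15j + 5)³ = 3375j³ + 3375j² + 1125j + 125 = 15(225j³ + 225j² + 75j + 8) + 5, so n³ ≡ 5 (mod 15).

(⟸) Conversely, suppose n³ ≡ 5 (mod 15). The only residue r in {0, …, 14} with r³ ≡ 5 (mod 15) is r = 5, so n ≡ 5 (mod 15).

Both directions hold; the statement is true.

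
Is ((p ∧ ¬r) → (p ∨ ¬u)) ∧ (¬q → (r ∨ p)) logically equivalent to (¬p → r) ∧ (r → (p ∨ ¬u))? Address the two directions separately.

(⇒) fails; (⇐) holds.

[⇒] This fails. Under q = T, r = F, u = F, p = F, the left side is true but the right side is false.

[⇐] Assume the antecedent. If p is true, the consequent reduces to true regardless of the other variables. If p is false, the antecedent forces (q = F, r = T, u = F, p = F) or (q = T, r = T, u = F, p = F), and the consequent holds there. Either way the consequent holds.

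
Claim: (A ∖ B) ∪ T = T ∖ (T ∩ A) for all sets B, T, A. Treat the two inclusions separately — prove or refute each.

Only the reverse inclusion holds.

Reverse inclusion. Let x ∈ T ∖ (T ∩ A). Then either x ∈ T and x ∉ B, A; or x ∈ B ∩ T and x ∉ A. In each case x ∈ (A ∖ B) ∪ T, so T ∖ (T ∩ A) ⊆ (A ∖ B) ∪ T.

Forward inclusion. This inclusion fails. Take B = ∅, T = ∅, A = {1}; then 1 ∈ (A ∖ B) ∪ T but 1 ∉ T ∖ (T ∩ A).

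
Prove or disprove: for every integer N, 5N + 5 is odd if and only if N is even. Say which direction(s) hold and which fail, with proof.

Forward direction. Suppose 5N + 5 is odd. Since 5 is odd, 5N and N have the same parity, so 5N + 5 ≡ N + 5 (mod 2). As 5 is odd, 5N + 5 is odd exactly when N is even. Thus N is even.

Converse. Suppose N is even; write N = 2j. Then 5N + 5 = 5·(2j) + 5 = 2·5j + 5, which is odd.

The biconditional holds.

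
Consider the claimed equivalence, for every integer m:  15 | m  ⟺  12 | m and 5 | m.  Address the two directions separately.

(⟹) This fails: take m = 15. Certainly 15 ∣ 15, but 12 ∤ 15.

(⟸) Suppose 12 ∣ m and 5 ∣ m. Any common multiple of 12 and 5 is a multiple of their lcm; here gcd(12, 5) = 1, so lcm(12, 5) = 12·5 = 60, so 60 ∣ m. Since 15 ∣ 60, it follows that 15 ∣ m.

Not equivalent: only (⇐) holds.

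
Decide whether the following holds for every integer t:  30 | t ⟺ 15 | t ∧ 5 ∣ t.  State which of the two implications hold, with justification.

The forward direction holds; the converse fails.

(⟹) If 30 ∣ t, write t = 30q. Since 30 = 2·15, t = 15·(2q), so 15 ∣ t; and since 30 = 6·5, t = 5·(6q), so 5 ∣ t.

(⟸) This fails: take t = 15. Both 15 ∣ 15 and 5 ∣ 15, yet 15 is not a multiple of 30 (since 15 = 0·30 + 15), so 30 ∤ 15.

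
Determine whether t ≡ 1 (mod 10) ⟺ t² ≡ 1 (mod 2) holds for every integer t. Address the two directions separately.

Forward direction. Suppose t ≡ 1 (mod 10). Then t² ≡ 1² = 1 (mod 10), and since 2 ∣ 10, also t² ≡ 1 (mod 2).

Converse. This fails: take t = 3. Then 3² = 9 ≡ 1 (mod 2), yet 3 ≡ 3 (mod 10), not 1.

Only the forward direction holds.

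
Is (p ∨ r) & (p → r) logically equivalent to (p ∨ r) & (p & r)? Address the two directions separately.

[⇒] This fails. Under p = F, r = T, the left side is true but the right side is false.

[⇐] Assume the antecedent. If p is true, the antecedent forces (p = T, r = T), and (p ∨ r) & (p → r) holds there. If p is false, the antecedent cannot hold. Either way (p ∨ r) & (p → r) holds.

(⇒) fails; (⇐) holds.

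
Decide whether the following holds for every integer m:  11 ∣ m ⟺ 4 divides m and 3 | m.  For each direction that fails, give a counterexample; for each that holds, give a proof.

Both directions fail.

(→) This fails: take m = 11. Certainly 11 ∣ 11, but 4 ∤ 11.

(←) This fails: take m = 12. Both 4 ∣ 12 and 3 ∣ 12, yet 12 is not a multiple of 11 (since 12 = 1·11 + 1), so 11 ∤ 12.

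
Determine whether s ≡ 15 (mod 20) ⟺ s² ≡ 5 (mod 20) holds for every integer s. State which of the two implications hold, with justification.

Only the forward implication holds.

Forward direction. Suppose s ≡ 15 (mod 20). Write s = 20j + 15. Then (20j + 15)² = 400j² + 600j + 225 = 20(20j² + 30j + 11) + 5, so s² ≡ 5 (mod 20).

Converse. This fails: take s = 5. Then 5² = 25 ≡ 5 (mod 20), yet 5 ≡ 5 (mod 20), not 15.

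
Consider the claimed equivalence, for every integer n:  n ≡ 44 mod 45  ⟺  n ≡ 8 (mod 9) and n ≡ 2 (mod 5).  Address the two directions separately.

(⇒) fails and (⇐) fails.

Forward direction. This fails: n = 44 gives 44 ≡ 44 (mod 45) but 44 ≡ 4 (mod 5), so the conjunction on the right does not hold.

Converse. This fails: n = 17 satisfies both congruences on the right (17 ≡ 8 mod 9 and 17 ≡ 2 mod 5) yet 17 ≡ 17 (mod 45), not 44.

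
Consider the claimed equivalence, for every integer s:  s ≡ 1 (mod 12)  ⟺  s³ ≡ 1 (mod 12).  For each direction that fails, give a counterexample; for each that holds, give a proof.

Both implications hold.

Forward direction. Suppose s ≡ 1 (mod 12). Write s = 12j + 1. Then (12j + 1)³ = 1728j³ + 432j² + 36j + 1 = 12(144j³ + 36j² + 3j) + 1, so s³ ≡ 1 (mod 12).

Converse. Suppose s³ ≡ 1 (mod 12). The only residue r in {0, …, 11} with r³ ≡ 1 (mod 12) is r = 1, so s ≡ 1 (mod 12).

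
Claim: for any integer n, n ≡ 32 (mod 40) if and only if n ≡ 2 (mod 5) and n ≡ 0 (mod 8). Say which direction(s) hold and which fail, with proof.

Forward direction. Suppose n ≡ 32 (mod 40); write n = 40j + 32. Since 5 ∣ 40, reducing mod 5 gives n ≡ 32 ≡ 2 (mod 5); since 8 ∣ 40, reducing mod 8 gives n ≡ 32 ≡ 0 (mod 8).

Converse. If n ≡ 2 (mod 5) and n ≡ 0 (mod 8), then by the Chinese remainder theorem n ≡ 32 (mod 40). This is exactly n ≡ 32 (mod 40).

Both directions hold; the statement is true.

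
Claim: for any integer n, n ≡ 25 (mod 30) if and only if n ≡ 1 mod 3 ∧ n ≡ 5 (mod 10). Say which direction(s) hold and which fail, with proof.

Both directions hold; the statement is true.

(⟹) Suppose n ≡ 25 (mod 30); write n = 30j + 25. Since 3 ∣ 30, reducing mod 3 gives n ≡ 25 ≡ 1 (mod 3); since 10 ∣ 30, reducing mod 10 gives n ≡ 25 ≡ 5 (mod 10).

(⟸) Conversely, if n ≡ 1 (mod 3) and n ≡ 5 (mod 10), then by the Chinese remainder theorem n ≡ 25 (mod 30). This is exactly n ≡ 25 (mod 30).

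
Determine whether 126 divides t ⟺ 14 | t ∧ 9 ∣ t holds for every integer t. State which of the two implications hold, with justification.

(→) If 126 ∣ t, write t = 126q. Since 126 = 9·14, t = 14·(9q), so 14 ∣ t; and since 126 = 14·9, t = 9·(14q), so 9 ∣ t.

(←) Suppose 14 ∣ t and 9 ∣ t. Any common multiple of 14 and 9 is a multiple of their lcm; here gcd(14, 9) = 1, so lcm(14, 9) = 14·9 = 126, so 126 ∣ t.

Both directions hold; the statement is true.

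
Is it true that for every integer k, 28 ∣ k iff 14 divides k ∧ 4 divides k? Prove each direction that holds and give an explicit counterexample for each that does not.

Equivalent; both directions hold.

(⇒) If 28 ∣ k, write k = 28q. Since 28 = 2·14, k = 14·(2q), so 14 ∣ k; and since 28 = 7·4, k = 4·(7q), so 4 ∣ k.

(⇐) Suppose 14 ∣ k and 4 ∣ k. Any common multiple of 14 and 4 is a multiple of their lcm; here lcm(14, 4) = 14·4/gcd(14, 4) = 56/2 = 28, so 28 ∣ k.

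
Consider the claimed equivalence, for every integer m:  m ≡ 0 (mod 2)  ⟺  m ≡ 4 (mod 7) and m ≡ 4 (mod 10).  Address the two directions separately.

Forward direction. This fails: m = 0 gives 0 ≡ 0 (mod 2) but 0 ≡ 0 (mod 7), so the conjunction on the right does not hold.

Converse. If m ≡ 4 (mod 7) and m ≡ 4 (mod 10), then by the Chinese remainder theorem m ≡ 4 (mod 70). Since 4 ≡ 0 (mod 2) and 2 ∣ 70, we get m ≡ 0 (mod 2).

Not equivalent: only (⇐) holds.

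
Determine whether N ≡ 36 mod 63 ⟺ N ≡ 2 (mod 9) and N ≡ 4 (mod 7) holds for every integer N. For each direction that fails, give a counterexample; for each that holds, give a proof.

Forward direction. This fails: N = 36 gives 36 ≡ 36 (mod 63) but 36 ≡ 0 (mod 9), so the conjunction on the right does not hold.

Converse. This fails: N = 11 satisfies both congruences on the right (11 ≡ 2 mod 9 and 11 ≡ 4 mod 7) yet 11 ≡ 11 (mod 63), not 36.

Neither direction holds.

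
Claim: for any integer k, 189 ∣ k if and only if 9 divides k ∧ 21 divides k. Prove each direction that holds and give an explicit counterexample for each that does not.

Converse. This fails: take k = 63. Both 9 ∣ 63 and 21 ∣ 63, yet 63 is not a multiple of 189 (since 63 = 0·189 + 63), so 189 ∤ 63.

Forward direction. If 189 ∣ k, write k = 189q. Since 189 = 21·9, k = 9·(21q), so 9 ∣ k; and since 189 = 9·21, k = 21·(9q), so 21 ∣ k.

Only the forward direction holds.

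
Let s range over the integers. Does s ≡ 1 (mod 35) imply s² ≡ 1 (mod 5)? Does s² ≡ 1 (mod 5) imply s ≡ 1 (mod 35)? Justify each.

[⇒] Suppose s ≡ 1 (mod 35). Then s² ≡ 1² = 1 (mod 35), and since 5 ∣ 35, also s² ≡ 1 (mod 5).

[⇐] This fails: take s = 4. Then 4² = 16 ≡ 1 (mod 5), yet 4 ≡ 4 (mod 35), not 1.

Not equivalent: only (⇒) holds.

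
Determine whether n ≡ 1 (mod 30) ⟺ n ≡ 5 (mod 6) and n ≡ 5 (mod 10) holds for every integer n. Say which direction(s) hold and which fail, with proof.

Neither direction holds.

Forward direction. This fails: n = 1 gives 1 ≡ 1 (mod 30) but 1 ≡ 1 (mod 6), so the conjunction on the right does not hold.

Converse. This fails: n = 5 satisfies both congruences on the right (5 ≡ 5 mod 6 and 5 ≡ 5 mod 10) yet 5 ≡ 5 (mod 30), not 1.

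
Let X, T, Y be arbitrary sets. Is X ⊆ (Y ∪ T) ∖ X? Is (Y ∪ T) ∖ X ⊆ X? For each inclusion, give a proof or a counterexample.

Forward inclusion. This inclusion fails. Take X = {1}, T = ∅, Y = ∅; then 1 ∈ X but 1 ∉ (Y ∪ T) ∖ X.

Reverse inclusion. This inclusion fails. Take X = ∅, T = {1}, Y = ∅; then 1 ∈ (Y ∪ T) ∖ X but 1 ∉ X.

(⊆) fails and (⊇) fails.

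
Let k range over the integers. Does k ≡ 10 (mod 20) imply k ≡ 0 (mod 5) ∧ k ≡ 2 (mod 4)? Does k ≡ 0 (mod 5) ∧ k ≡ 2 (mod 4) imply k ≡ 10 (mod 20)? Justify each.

Equivalent; both directions hold.

Forward direction. Suppose k ≡ 10 (mod 20); write k = 20j + 10. Since 5 ∣ 20, reducing mod 5 gives k ≡ 10 ≡ 0 (mod 5); since 4 ∣ 20, reducing mod 4 gives k ≡ 10 ≡ 2 (mod 4).

Converse. If k ≡ 0 (mod 5) and k ≡ 2 (mod 4), then by the Chinese remainder theorem k ≡ 10 (mod 20). This is exactly k ≡ 10 (mod 20).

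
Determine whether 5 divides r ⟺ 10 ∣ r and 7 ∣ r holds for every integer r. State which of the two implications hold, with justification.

(⇒) fails; (⇐) holds.

(⟹) This fails: take r = 5. Certainly 5 ∣ 5, but 10 ∤ 5.

(⟸) Suppose 10 ∣ r and 7 ∣ r. Any common multiple of 10 and 7 is a multiple of their lcm; here gcd(10, 7) = 1, so lcm(10, 7) = 10·7 = 70, so 70 ∣ r. Since 5 ∣ 70, it follows that 5 ∣ r.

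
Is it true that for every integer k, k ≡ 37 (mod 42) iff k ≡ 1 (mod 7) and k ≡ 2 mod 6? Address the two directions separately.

Both directions fail.

Forward direction. This fails: k = 37 gives 37 ≡ 37 (mod 42) but 37 ≡ 2 (mod 7), so the conjunction on the right does not hold.

Converse. This fails: k = 8 satisfies both congruences on the right (8 ≡ 1 mod 7 and 8 ≡ 2 mod 6) yet 8 ≡ 8 (mod 42), not 37.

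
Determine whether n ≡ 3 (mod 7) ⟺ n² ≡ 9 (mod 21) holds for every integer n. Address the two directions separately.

(⟹) This fails: take n = 10. Then 10 ≡ 3 (mod 7), but 10² = 100 ≡ 16 (mod 21), not 9.

(⟸) This fails: take n = 18. Then 18² = 324 ≡ 9 (mod 21), yet 18 ≡ 4 (mod 7), not 3.

Neither direction holds.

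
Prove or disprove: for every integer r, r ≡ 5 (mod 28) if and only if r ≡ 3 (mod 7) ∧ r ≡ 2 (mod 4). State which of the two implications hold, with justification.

[⇒] This fails: r = 5 gives 5 ≡ 5 (mod 28) but 5 ≡ 5 (mod 7), so the conjunction on the right does not hold.

[⇐] This fails: r = 10 satisfies both congruences on the right (10 ≡ 3 mod 7 and 10 ≡ 2 mod 4) yet 10 ≡ 10 (mod 28), not 5.

Neither implication holds.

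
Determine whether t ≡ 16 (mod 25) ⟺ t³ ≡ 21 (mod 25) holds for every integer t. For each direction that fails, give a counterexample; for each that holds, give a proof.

Both directions hold; the statement is true.

(⟹) Suppose t ≡ 16 (mod 25). Write t = 25j + 16. Then (25j + 16)³ = 15625j³ + 30000j² + 19200j + 4096 = 25(625j³ + 1200j² + 768j + 163) + 21, so t³ ≡ 21 (mod 25).

(⟸) Conversely, suppose t³ ≡ 21 (mod 25). The only residue r in {0, …, 24} with r³ ≡ 21 (mod 25) is r = 16, so t ≡ 16 (mod 25).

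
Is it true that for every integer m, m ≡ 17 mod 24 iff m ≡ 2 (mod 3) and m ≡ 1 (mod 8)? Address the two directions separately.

[⇒] Suppose m ≡ 17 (mod 24); write m = 24j + 17. Since 3 ∣ 24, reducing mod 3 gives m ≡ 17 ≡ 2 (mod 3); since 8 ∣ 24, reducing mod 8 gives m ≡ 17 ≡ 1 (mod 8).

[⇐] Conversely, if m ≡ 2 (mod 3) and m ≡ 1 (mod 8), then by the Chinese remainder theorem m ≡ 17 (mod 24). This is exactly m ≡ 17 (mod 24).

Both directions hold; the statement is true.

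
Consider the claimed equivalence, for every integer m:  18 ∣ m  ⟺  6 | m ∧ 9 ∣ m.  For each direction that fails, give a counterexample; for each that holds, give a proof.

(⟹) If 18 ∣ m, write m = 18q. Since 18 = 3·6, m = 6·(3q), so 6 ∣ m; and since 18 = 2·9, m = 9·(2q), so 9 ∣ m.

(⟸) Suppose 6 ∣ m and 9 ∣ m. Any common multiple of 6 and 9 is a multiple of their lcm; here lcm(6, 9) = 6·9/gcd(6, 9) = 54/3 = 18, so 18 ∣ m.

Both implications hold.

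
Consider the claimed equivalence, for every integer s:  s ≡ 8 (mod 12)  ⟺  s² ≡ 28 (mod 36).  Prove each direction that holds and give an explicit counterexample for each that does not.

(⇒) This fails: take s = 20. Then 20 ≡ 8 (mod 12), but 20² = 400 ≡ 4 (mod 36), not 28.

(⇐) This fails: take s = 10. Then 10² = 100 ≡ 28 (mod 36), yet 10 ≡ 10 (mod 12), not 8.

Neither direction holds.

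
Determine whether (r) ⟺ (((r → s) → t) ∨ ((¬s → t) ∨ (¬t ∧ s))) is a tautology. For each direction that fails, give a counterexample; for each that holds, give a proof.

[⇒] Assume the antecedent. If s is true, the consequent reduces to true regardless of the other variables. If s is false, the antecedent forces (s = F, t = F, r = T) or (s = F, t = T, r = T), and the consequent holds there. Either way the consequent holds.

[⇐] This fails. Under s = T, t = F, r = F, the left side is false but the right side is true.

Only the forward direction holds.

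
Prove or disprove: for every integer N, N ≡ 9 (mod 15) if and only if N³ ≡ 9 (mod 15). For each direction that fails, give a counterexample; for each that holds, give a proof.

Both implications hold.

[⇒] Suppose N ≡ 9 (mod 15). Write N = 15j + 9. Then (15j + 9)³ = 3375j³ + 6075j² + 3645j + 729 = 15(225j³ + 405j² + 243j + 48) + 9, so N³ ≡ 9 (mod 15).

[⇐] Conversely, suppose N³ ≡ 9 (mod 15). The only residue r in {0, …, 14} with r³ ≡ 9 (mod 15) is r = 9, so N ≡ 9 (mod 15).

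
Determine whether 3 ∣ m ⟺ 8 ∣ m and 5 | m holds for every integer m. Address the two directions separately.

(→) This fails: take m = 3. Certainly 3 ∣ 3, but 8 ∤ 3.

(←) This fails: take m = 40. Both 8 ∣ 40 and 5 ∣ 40, yet 40 is not a multiple of 3 (since 40 = 13·3 + 1), so 3 ∤ 40.

(⇒) fails and (⇐) fails.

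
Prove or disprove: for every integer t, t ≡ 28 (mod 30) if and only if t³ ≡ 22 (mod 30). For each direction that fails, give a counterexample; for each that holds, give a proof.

(⇒) Suppose t ≡ 28 (mod 30). Write t = 30j + 28. Then (30j + 28)³ = 27000j³ + 75600j² + 70560j + 21952 = 30(900j³ + 2520j² + 2352j + 731) + 22, so t³ ≡ 22 (mod 30).

(⇐) Conversely, suppose t³ ≡ 22 (mod 30). The only residue r in {0, …, 29} with r³ ≡ 22 (mod 30) is r = 28, so t ≡ 28 (mod 30).

Both directions hold.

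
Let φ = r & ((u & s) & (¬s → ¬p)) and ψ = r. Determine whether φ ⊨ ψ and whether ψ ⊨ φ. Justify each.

(←) This fails. Under p = F, s = F, r = T, u = F, the left side is false but the right side is true.

(→) Assume the antecedent. If p is true, the antecedent forces (p = T, s = T, r = T, u = T), and r holds there. If p is false, the antecedent forces (p = F, s = T, r = T, u = T), and r holds there. Either way r holds.

Only the forward implication holds.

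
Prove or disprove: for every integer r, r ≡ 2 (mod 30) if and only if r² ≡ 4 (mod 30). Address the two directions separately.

[⇒] Suppose r ≡ 2 (mod 30). Write r = 30j + 2. Then (30j + 2)² = 900j² + 120j + 4 = 30(30j² + 4j) + 4, so r² ≡ 4 (mod 30).

[⇐] This fails: take r = 8. Then 8² = 64 ≡ 4 (mod 30), yet 8 ≡ 8 (mod 30), not 2.

Only the forward direction holds.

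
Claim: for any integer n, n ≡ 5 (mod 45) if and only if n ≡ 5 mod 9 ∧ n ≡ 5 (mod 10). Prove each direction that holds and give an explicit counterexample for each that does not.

Only the converse holds.

Forward direction. This fails: n = 50 gives 50 ≡ 5 (mod 45) but 50 ≡ 0 (mod 10), so the conjunction on the right does not hold.

Converse. If n ≡ 5 (mod 9) and n ≡ 5 (mod 10), then by the Chinese remainder theorem n ≡ 5 (mod 90). Since 5 ≡ 5 (mod 45) and 45 ∣ 90, we get n ≡ 5 (mod 45).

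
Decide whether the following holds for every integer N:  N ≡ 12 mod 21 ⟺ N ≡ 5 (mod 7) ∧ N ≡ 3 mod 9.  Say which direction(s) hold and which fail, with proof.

Only the reverse direction holds.

(←) If N ≡ 5 (mod 7) and N ≡ 3 (mod 9), then by the Chinese remainder theorem N ≡ 12 (mod 63). Since 12 ≡ 12 (mod 21) and 21 ∣ 63, we get N ≡ 12 (mod 21).

(→) This fails: N = 33 gives 33 ≡ 12 (mod 21) but 33 ≡ 6 (mod 9), so the conjunction on the right does not hold.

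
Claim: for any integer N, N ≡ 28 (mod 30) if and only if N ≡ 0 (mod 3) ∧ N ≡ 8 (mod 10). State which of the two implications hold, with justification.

Neither implication holds.

[⇒] This fails: N = 28 gives 28 ≡ 28 (mod 30) but 28 ≡ 1 (mod 3), so the conjunction on the right does not hold.

[⇐] This fails: N = 18 satisfies both congruences on the right (18 ≡ 0 mod 3 and 18 ≡ 8 mod 10) yet 18 ≡ 18 (mod 30), not 28.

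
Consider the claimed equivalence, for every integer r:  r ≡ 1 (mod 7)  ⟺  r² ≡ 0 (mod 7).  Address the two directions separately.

(⟹) This fails: take r = 1. Then 1 ≡ 1 (mod 7), but 1² = 1 ≡ 1 (mod 7), not 0.

(⟸) This fails: take r = 0. Then 0² = 0 ≡ 0 (mod 7), yet 0 ≡ 0 (mod 7), not 1.

Neither implication holds.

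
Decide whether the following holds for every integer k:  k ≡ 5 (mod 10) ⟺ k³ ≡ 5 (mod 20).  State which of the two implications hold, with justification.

[⇒] This fails: take k = 15. Then 15 ≡ 5 (mod 10), but 15³ = 3375 ≡ 15 (mod 20), not 5.

[⇐] Conversely, the residues r modulo 20 with r³ ≡ 5 (mod 20) are exactly {5}, and each is ≡ 5 (mod 10).

Not equivalent: only (⇐) holds.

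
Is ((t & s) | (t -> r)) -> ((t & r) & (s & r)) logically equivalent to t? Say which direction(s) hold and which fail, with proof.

(⇒) Assume the antecedent. If s is true, the antecedent forces (s = T, r = T, t = T), and t holds there. If s is false, the antecedent forces (s = F, r = F, t = T), and t holds there. Either way t holds.

(⇐) This fails. Under s = T, r = F, t = T, the left side is false but the right side is true.

Not equivalent: only (⇒) holds.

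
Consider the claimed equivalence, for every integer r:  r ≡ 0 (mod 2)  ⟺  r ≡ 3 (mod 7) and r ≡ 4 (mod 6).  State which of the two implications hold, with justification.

The forward direction fails; the converse holds.

[⇒] This fails: r = 0 gives 0 ≡ 0 (mod 2) but 0 ≡ 0 (mod 7), so the conjunction on the right does not hold.

[⇐] Conversely, if r ≡ 3 (mod 7) and r ≡ 4 (mod 6), then by the Chinese remainder theorem r ≡ 10 (mod 42). Since 10 ≡ 0 (mod 2) and 2 ∣ 42, we get r ≡ 0 (mod 2).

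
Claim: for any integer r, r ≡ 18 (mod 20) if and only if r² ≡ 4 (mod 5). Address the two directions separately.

Forward direction. Suppose r ≡ 18 (mod 20). Then r² ≡ 18² = 324 (mod 20), and since 5 ∣ 20, also r² ≡ 4 (mod 5).

Converse. This fails: take r = 2. Then 2² = 4 ≡ 4 (mod 5), yet 2 ≡ 2 (mod 20), not 18.

The forward direction holds; the converse fails.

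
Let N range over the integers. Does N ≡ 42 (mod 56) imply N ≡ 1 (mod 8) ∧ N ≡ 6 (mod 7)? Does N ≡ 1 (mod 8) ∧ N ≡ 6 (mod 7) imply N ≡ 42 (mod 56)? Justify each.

(⟹) This fails: N = 42 gives 42 ≡ 42 (mod 56) but 42 ≡ 2 (mod 8), so the conjunction on the right does not hold.

(⟸) This fails: N = 41 satisfies both congruences on the right (41 ≡ 1 mod 8 and 41 ≡ 6 mod 7) yet 41 ≡ 41 (mod 56), not 42.

Neither direction holds.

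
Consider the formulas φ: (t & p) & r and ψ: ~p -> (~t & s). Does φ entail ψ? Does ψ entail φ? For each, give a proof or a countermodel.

(⇒) holds; (⇐) fails.

(⟹) Assume the antecedent. If p is true, ~p -> (~t & s) reduces to true regardless of the other variables. If p is false, the antecedent cannot hold. Either way ~p -> (~t & s) holds.

(⟸) This fails. Under p = T, r = F, t = F, s = F, the left side is false but the right side is true.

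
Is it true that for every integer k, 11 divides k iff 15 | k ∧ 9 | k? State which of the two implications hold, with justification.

Forward direction. This fails: take k = 11. Certainly 11 ∣ 11, but 15 ∤ 11.

Converse. This fails: take k = 45. Both 15 ∣ 45 and 9 ∣ 45, yet 45 is not a multiple of 11 (since 45 = 4·11 + 1), so 11 ∤ 45.

(⇒) fails and (⇐) fails.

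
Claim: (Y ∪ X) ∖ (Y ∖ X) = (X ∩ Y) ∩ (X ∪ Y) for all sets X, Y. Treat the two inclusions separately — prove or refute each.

Only the reverse inclusion holds.

(⊆) This inclusion fails. Take X = {1}, Y = ∅; then 1 ∈ (Y ∪ X) ∖ (Y ∖ X) but 1 ∉ (X ∩ Y) ∩ (X ∪ Y).

(⊇) Let x ∈ (X ∩ Y) ∩ (X ∪ Y). Then x ∈ X ∩ Y, from which x ∈ (Y ∪ X) ∖ (Y ∖ X).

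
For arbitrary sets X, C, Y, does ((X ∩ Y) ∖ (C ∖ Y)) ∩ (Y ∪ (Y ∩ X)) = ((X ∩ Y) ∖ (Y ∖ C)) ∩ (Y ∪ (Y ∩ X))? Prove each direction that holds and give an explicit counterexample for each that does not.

(⊆) fails; (⊇) holds.

(⟹) This inclusion fails. Take X = {1}, C = ∅, Y = {1}; then 1 ∈ ((X ∩ Y) ∖ (C ∖ Y)) ∩ (Y ∪ (Y ∩ X)) but 1 ∉ ((X ∩ Y) ∖ (Y ∖ C)) ∩ (Y ∪ (Y ∩ X)).

(⟸) Let x ∈ ((X ∩ Y) ∖ (Y ∖ C)) ∩ (Y ∪ (Y ∩ X)). Then x ∈ X ∩ C ∩ Y, from which x ∈ ((X ∩ Y) ∖ (C ∖ Y)) ∩ (Y ∪ (Y ∩ X)).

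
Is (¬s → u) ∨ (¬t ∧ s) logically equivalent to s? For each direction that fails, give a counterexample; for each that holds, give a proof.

Only the converse holds.

(⇒) This fails. Under s = F, t = F, u = T, the left side is true but the right side is false.

(⇐) Assume the antecedent. If s is true, (¬s → u) ∨ (¬t ∧ s) reduces to true regardless of the other variables. If s is false, the antecedent cannot hold. Either way (¬s → u) ∨ (¬t ∧ s) holds.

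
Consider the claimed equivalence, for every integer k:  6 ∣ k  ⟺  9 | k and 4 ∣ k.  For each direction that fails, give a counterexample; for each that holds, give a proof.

Forward direction. This fails: take k = 6. Certainly 6 ∣ 6, but 9 ∤ 6.

Converse. Suppose 9 ∣ k and 4 ∣ k. Any common multiple of 9 and 4 is a multiple of their lcm; here gcd(9, 4) = 1, so lcm(9, 4) = 9·4 = 36, so 36 ∣ k. Since 6 ∣ 36, it follows that 6 ∣ k.

Only the reverse direction holds.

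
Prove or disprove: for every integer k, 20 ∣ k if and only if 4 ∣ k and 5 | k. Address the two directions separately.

(←) Suppose 4 ∣ k and 5 ∣ k. Any common multiple of 4 and 5 is a multiple of their lcm; here gcd(4, 5) = 1, so lcm(4, 5) = 4·5 = 20, so 20 ∣ k.

(→) If 20 ∣ k, write k = 20q. Since 20 = 5·4, k = 4·(5q), so 4 ∣ k; and since 20 = 4·5, k = 5·(4q), so 5 ∣ k.

Both directions hold.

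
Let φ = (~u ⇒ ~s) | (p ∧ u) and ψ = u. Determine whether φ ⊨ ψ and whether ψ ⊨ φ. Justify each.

(⇒) This fails. Under p = F, s = F, u = F, the left side is true but the right side is false.

(⇐) Assume the antecedent. If p is true, the antecedent forces (p = T, s = F, u = T) or (p = T, s = T, u = T), and (~u ⇒ ~s) | (p ∧ u) holds there. If p is false, the antecedent forces (p = F, s = F, u = T) or (p = F, s = T, u = T), and (~u ⇒ ~s) | (p ∧ u) holds there. Either way (~u ⇒ ~s) | (p ∧ u) holds.

Only the converse holds.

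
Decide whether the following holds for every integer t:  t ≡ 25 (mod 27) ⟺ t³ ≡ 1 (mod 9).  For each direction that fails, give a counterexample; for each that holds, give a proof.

Only the forward direction holds.

(⇐) This fails: take t = 1. Then 1³ = 1 ≡ 1 (mod 9), yet 1 ≡ 1 (mod 27), not 25.

(⇒) Suppose t ≡ 25 (mod 27). Then t³ ≡ 25³ = 15625 (mod 27), and since 9 ∣ 27, also t³ ≡ 1 (mod 9).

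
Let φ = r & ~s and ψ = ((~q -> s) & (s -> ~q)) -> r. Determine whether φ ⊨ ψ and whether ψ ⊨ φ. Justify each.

(⇒) holds; (⇐) fails.

(⇐) This fails. Under q = F, r = F, s = F, the left side is false but the right side is true.

(⇒) Assume the antecedent. If q is true, the antecedent forces (q = T, r = T, s = F), and ((~q -> s) & (s -> ~q)) -> r holds there. If q is false, the antecedent forces (q = F, r = T, s = F), and ((~q -> s) & (s -> ~q)) -> r holds there. Either way ((~q -> s) & (s -> ~q)) -> r holds.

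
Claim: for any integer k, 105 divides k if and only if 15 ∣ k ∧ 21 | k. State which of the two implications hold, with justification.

Both directions hold; the statement is true.

Forward direction. If 105 ∣ k, write k = 105q. Since 105 = 7·15, k = 15·(7q), so 15 ∣ k; and since 105 = 5·21, k = 21·(5q), so 21 ∣ k.

Converse. Suppose 15 ∣ k and 21 ∣ k. Any common multiple of 15 and 21 is a multiple of their lcm; here lcm(15, 21) = 15·21/gcd(15, 21) = 315/3 = 105, so 105 ∣ k.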